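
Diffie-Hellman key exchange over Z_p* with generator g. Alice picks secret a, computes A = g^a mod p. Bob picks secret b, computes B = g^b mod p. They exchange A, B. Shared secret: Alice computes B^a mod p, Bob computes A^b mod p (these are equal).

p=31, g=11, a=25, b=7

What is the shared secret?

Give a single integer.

Answer: 26

Derivation:
A = 11^25 mod 31  (bits of 25 = 11001)
  bit 0 = 1: r = r^2 * 11 mod 31 = 1^2 * 11 = 1*11 = 11
  bit 1 = 1: r = r^2 * 11 mod 31 = 11^2 * 11 = 28*11 = 29
  bit 2 = 0: r = r^2 mod 31 = 29^2 = 4
  bit 3 = 0: r = r^2 mod 31 = 4^2 = 16
  bit 4 = 1: r = r^2 * 11 mod 31 = 16^2 * 11 = 8*11 = 26
  -> A = 26
B = 11^7 mod 31  (bits of 7 = 111)
  bit 0 = 1: r = r^2 * 11 mod 31 = 1^2 * 11 = 1*11 = 11
  bit 1 = 1: r = r^2 * 11 mod 31 = 11^2 * 11 = 28*11 = 29
  bit 2 = 1: r = r^2 * 11 mod 31 = 29^2 * 11 = 4*11 = 13
  -> B = 13
s = B^a = 13^25 mod 31  (bits of 25 = 11001)
  bit 0 = 1: r = r^2 * 13 mod 31 = 1^2 * 13 = 1*13 = 13
  bit 1 = 1: r = r^2 * 13 mod 31 = 13^2 * 13 = 14*13 = 27
  bit 2 = 0: r = r^2 mod 31 = 27^2 = 16
  bit 3 = 0: r = r^2 mod 31 = 16^2 = 8
  bit 4 = 1: r = r^2 * 13 mod 31 = 8^2 * 13 = 2*13 = 26
  -> s = B^a = 26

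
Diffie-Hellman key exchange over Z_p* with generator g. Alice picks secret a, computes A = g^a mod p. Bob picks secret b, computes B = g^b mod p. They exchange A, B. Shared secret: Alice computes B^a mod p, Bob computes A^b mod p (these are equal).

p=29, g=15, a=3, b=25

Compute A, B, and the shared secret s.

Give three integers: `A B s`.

A = 15^3 mod 29  (bits of 3 = 11)
  bit 0 = 1: r = r^2 * 15 mod 29 = 1^2 * 15 = 1*15 = 15
  bit 1 = 1: r = r^2 * 15 mod 29 = 15^2 * 15 = 22*15 = 11
  -> A = 11
B = 15^25 mod 29  (bits of 25 = 11001)
  bit 0 = 1: r = r^2 * 15 mod 29 = 1^2 * 15 = 1*15 = 15
  bit 1 = 1: r = r^2 * 15 mod 29 = 15^2 * 15 = 22*15 = 11
  bit 2 = 0: r = r^2 mod 29 = 11^2 = 5
  bit 3 = 0: r = r^2 mod 29 = 5^2 = 25
  bit 4 = 1: r = r^2 * 15 mod 29 = 25^2 * 15 = 16*15 = 8
  -> B = 8
s = B^a = 8^3 mod 29  (bits of 3 = 11)
  bit 0 = 1: r = r^2 * 8 mod 29 = 1^2 * 8 = 1*8 = 8
  bit 1 = 1: r = r^2 * 8 mod 29 = 8^2 * 8 = 6*8 = 19
  -> s = B^a = 19

Answer: 11 8 19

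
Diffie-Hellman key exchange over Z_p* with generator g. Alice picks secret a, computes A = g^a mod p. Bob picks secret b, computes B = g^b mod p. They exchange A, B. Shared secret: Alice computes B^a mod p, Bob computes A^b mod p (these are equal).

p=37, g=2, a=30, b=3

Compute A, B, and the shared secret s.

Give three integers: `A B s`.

Answer: 11 8 36

Derivation:
A = 2^30 mod 37  (bits of 30 = 11110)
  bit 0 = 1: r = r^2 * 2 mod 37 = 1^2 * 2 = 1*2 = 2
  bit 1 = 1: r = r^2 * 2 mod 37 = 2^2 * 2 = 4*2 = 8
  bit 2 = 1: r = r^2 * 2 mod 37 = 8^2 * 2 = 27*2 = 17
  bit 3 = 1: r = r^2 * 2 mod 37 = 17^2 * 2 = 30*2 = 23
  bit 4 = 0: r = r^2 mod 37 = 23^2 = 11
  -> A = 11
B = 2^3 mod 37  (bits of 3 = 11)
  bit 0 = 1: r = r^2 * 2 mod 37 = 1^2 * 2 = 1*2 = 2
  bit 1 = 1: r = r^2 * 2 mod 37 = 2^2 * 2 = 4*2 = 8
  -> B = 8
s = B^a = 8^30 mod 37  (bits of 30 = 11110)
  bit 0 = 1: r = r^2 * 8 mod 37 = 1^2 * 8 = 1*8 = 8
  bit 1 = 1: r = r^2 * 8 mod 37 = 8^2 * 8 = 27*8 = 31
  bit 2 = 1: r = r^2 * 8 mod 37 = 31^2 * 8 = 36*8 = 29
  bit 3 = 1: r = r^2 * 8 mod 37 = 29^2 * 8 = 27*8 = 31
  bit 4 = 0: r = r^2 mod 37 = 31^2 = 36
  -> s = B^a = 36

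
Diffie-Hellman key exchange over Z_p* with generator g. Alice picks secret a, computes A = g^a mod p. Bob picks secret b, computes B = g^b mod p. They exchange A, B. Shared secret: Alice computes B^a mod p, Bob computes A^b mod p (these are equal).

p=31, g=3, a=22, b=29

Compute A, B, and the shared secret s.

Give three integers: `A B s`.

A = 3^22 mod 31  (bits of 22 = 10110)
  bit 0 = 1: r = r^2 * 3 mod 31 = 1^2 * 3 = 1*3 = 3
  bit 1 = 0: r = r^2 mod 31 = 3^2 = 9
  bit 2 = 1: r = r^2 * 3 mod 31 = 9^2 * 3 = 19*3 = 26
  bit 3 = 1: r = r^2 * 3 mod 31 = 26^2 * 3 = 25*3 = 13
  bit 4 = 0: r = r^2 mod 31 = 13^2 = 14
  -> A = 14
B = 3^29 mod 31  (bits of 29 = 11101)
  bit 0 = 1: r = r^2 * 3 mod 31 = 1^2 * 3 = 1*3 = 3
  bit 1 = 1: r = r^2 * 3 mod 31 = 3^2 * 3 = 9*3 = 27
  bit 2 = 1: r = r^2 * 3 mod 31 = 27^2 * 3 = 16*3 = 17
  bit 3 = 0: r = r^2 mod 31 = 17^2 = 10
  bit 4 = 1: r = r^2 * 3 mod 31 = 10^2 * 3 = 7*3 = 21
  -> B = 21
s = B^a = 21^22 mod 31  (bits of 22 = 10110)
  bit 0 = 1: r = r^2 * 21 mod 31 = 1^2 * 21 = 1*21 = 21
  bit 1 = 0: r = r^2 mod 31 = 21^2 = 7
  bit 2 = 1: r = r^2 * 21 mod 31 = 7^2 * 21 = 18*21 = 6
  bit 3 = 1: r = r^2 * 21 mod 31 = 6^2 * 21 = 5*21 = 12
  bit 4 = 0: r = r^2 mod 31 = 12^2 = 20
  -> s = B^a = 20

Answer: 14 21 20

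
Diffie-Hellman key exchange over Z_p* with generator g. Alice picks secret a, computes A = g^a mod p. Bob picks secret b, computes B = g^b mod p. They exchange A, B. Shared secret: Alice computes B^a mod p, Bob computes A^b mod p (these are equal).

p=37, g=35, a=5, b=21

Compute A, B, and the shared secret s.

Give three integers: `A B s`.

Answer: 5 8 23

Derivation:
A = 35^5 mod 37  (bits of 5 = 101)
  bit 0 = 1: r = r^2 * 35 mod 37 = 1^2 * 35 = 1*35 = 35
  bit 1 = 0: r = r^2 mod 37 = 35^2 = 4
  bit 2 = 1: r = r^2 * 35 mod 37 = 4^2 * 35 = 16*35 = 5
  -> A = 5
B = 35^21 mod 37  (bits of 21 = 10101)
  bit 0 = 1: r = r^2 * 35 mod 37 = 1^2 * 35 = 1*35 = 35
  bit 1 = 0: r = r^2 mod 37 = 35^2 = 4
  bit 2 = 1: r = r^2 * 35 mod 37 = 4^2 * 35 = 16*35 = 5
  bit 3 = 0: r = r^2 mod 37 = 5^2 = 25
  bit 4 = 1: r = r^2 * 35 mod 37 = 25^2 * 35 = 33*35 = 8
  -> B = 8
s = B^a = 8^5 mod 37  (bits of 5 = 101)
  bit 0 = 1: r = r^2 * 8 mod 37 = 1^2 * 8 = 1*8 = 8
  bit 1 = 0: r = r^2 mod 37 = 8^2 = 27
  bit 2 = 1: r = r^2 * 8 mod 37 = 27^2 * 8 = 26*8 = 23
  -> s = B^a = 23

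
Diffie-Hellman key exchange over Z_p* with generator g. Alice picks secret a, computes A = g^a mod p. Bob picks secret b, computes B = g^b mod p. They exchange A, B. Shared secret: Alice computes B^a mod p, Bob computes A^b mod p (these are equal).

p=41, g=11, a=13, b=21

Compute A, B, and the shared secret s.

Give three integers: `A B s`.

Answer: 7 30 34

Derivation:
A = 11^13 mod 41  (bits of 13 = 1101)
  bit 0 = 1: r = r^2 * 11 mod 41 = 1^2 * 11 = 1*11 = 11
  bit 1 = 1: r = r^2 * 11 mod 41 = 11^2 * 11 = 39*11 = 19
  bit 2 = 0: r = r^2 mod 41 = 19^2 = 33
  bit 3 = 1: r = r^2 * 11 mod 41 = 33^2 * 11 = 23*11 = 7
  -> A = 7
B = 11^21 mod 41  (bits of 21 = 10101)
  bit 0 = 1: r = r^2 * 11 mod 41 = 1^2 * 11 = 1*11 = 11
  bit 1 = 0: r = r^2 mod 41 = 11^2 = 39
  bit 2 = 1: r = r^2 * 11 mod 41 = 39^2 * 11 = 4*11 = 3
  bit 3 = 0: r = r^2 mod 41 = 3^2 = 9
  bit 4 = 1: r = r^2 * 11 mod 41 = 9^2 * 11 = 40*11 = 30
  -> B = 30
s = B^a = 30^13 mod 41  (bits of 13 = 1101)
  bit 0 = 1: r = r^2 * 30 mod 41 = 1^2 * 30 = 1*30 = 30
  bit 1 = 1: r = r^2 * 30 mod 41 = 30^2 * 30 = 39*30 = 22
  bit 2 = 0: r = r^2 mod 41 = 22^2 = 33
  bit 3 = 1: r = r^2 * 30 mod 41 = 33^2 * 30 = 23*30 = 34
  -> s = B^a = 34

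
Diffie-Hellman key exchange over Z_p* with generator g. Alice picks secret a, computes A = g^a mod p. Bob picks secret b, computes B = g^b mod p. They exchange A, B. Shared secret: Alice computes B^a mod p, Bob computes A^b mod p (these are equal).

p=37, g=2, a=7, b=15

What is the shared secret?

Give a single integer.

Answer: 14

Derivation:
A = 2^7 mod 37  (bits of 7 = 111)
  bit 0 = 1: r = r^2 * 2 mod 37 = 1^2 * 2 = 1*2 = 2
  bit 1 = 1: r = r^2 * 2 mod 37 = 2^2 * 2 = 4*2 = 8
  bit 2 = 1: r = r^2 * 2 mod 37 = 8^2 * 2 = 27*2 = 17
  -> A = 17
B = 2^15 mod 37  (bits of 15 = 1111)
  bit 0 = 1: r = r^2 * 2 mod 37 = 1^2 * 2 = 1*2 = 2
  bit 1 = 1: r = r^2 * 2 mod 37 = 2^2 * 2 = 4*2 = 8
  bit 2 = 1: r = r^2 * 2 mod 37 = 8^2 * 2 = 27*2 = 17
  bit 3 = 1: r = r^2 * 2 mod 37 = 17^2 * 2 = 30*2 = 23
  -> B = 23
s = B^a = 23^7 mod 37  (bits of 7 = 111)
  bit 0 = 1: r = r^2 * 23 mod 37 = 1^2 * 23 = 1*23 = 23
  bit 1 = 1: r = r^2 * 23 mod 37 = 23^2 * 23 = 11*23 = 31
  bit 2 = 1: r = r^2 * 23 mod 37 = 31^2 * 23 = 36*23 = 14
  -> s = B^a = 14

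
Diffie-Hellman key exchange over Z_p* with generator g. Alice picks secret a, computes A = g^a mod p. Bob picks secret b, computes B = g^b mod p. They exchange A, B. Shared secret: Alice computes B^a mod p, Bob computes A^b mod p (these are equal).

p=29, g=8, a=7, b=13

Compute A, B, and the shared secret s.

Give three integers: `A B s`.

A = 8^7 mod 29  (bits of 7 = 111)
  bit 0 = 1: r = r^2 * 8 mod 29 = 1^2 * 8 = 1*8 = 8
  bit 1 = 1: r = r^2 * 8 mod 29 = 8^2 * 8 = 6*8 = 19
  bit 2 = 1: r = r^2 * 8 mod 29 = 19^2 * 8 = 13*8 = 17
  -> A = 17
B = 8^13 mod 29  (bits of 13 = 1101)
  bit 0 = 1: r = r^2 * 8 mod 29 = 1^2 * 8 = 1*8 = 8
  bit 1 = 1: r = r^2 * 8 mod 29 = 8^2 * 8 = 6*8 = 19
  bit 2 = 0: r = r^2 mod 29 = 19^2 = 13
  bit 3 = 1: r = r^2 * 8 mod 29 = 13^2 * 8 = 24*8 = 18
  -> B = 18
s = B^a = 18^7 mod 29  (bits of 7 = 111)
  bit 0 = 1: r = r^2 * 18 mod 29 = 1^2 * 18 = 1*18 = 18
  bit 1 = 1: r = r^2 * 18 mod 29 = 18^2 * 18 = 5*18 = 3
  bit 2 = 1: r = r^2 * 18 mod 29 = 3^2 * 18 = 9*18 = 17
  -> s = B^a = 17

Answer: 17 18 17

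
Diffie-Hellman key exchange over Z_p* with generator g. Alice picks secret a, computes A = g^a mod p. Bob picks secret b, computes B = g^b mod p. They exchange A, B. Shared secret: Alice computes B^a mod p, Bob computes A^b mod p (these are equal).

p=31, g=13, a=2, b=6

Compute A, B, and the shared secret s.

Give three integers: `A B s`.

Answer: 14 16 8

Derivation:
A = 13^2 mod 31  (bits of 2 = 10)
  bit 0 = 1: r = r^2 * 13 mod 31 = 1^2 * 13 = 1*13 = 13
  bit 1 = 0: r = r^2 mod 31 = 13^2 = 14
  -> A = 14
B = 13^6 mod 31  (bits of 6 = 110)
  bit 0 = 1: r = r^2 * 13 mod 31 = 1^2 * 13 = 1*13 = 13
  bit 1 = 1: r = r^2 * 13 mod 31 = 13^2 * 13 = 14*13 = 27
  bit 2 = 0: r = r^2 mod 31 = 27^2 = 16
  -> B = 16
s = B^a = 16^2 mod 31  (bits of 2 = 10)
  bit 0 = 1: r = r^2 * 16 mod 31 = 1^2 * 16 = 1*16 = 16
  bit 1 = 0: r = r^2 mod 31 = 16^2 = 8
  -> s = B^a = 8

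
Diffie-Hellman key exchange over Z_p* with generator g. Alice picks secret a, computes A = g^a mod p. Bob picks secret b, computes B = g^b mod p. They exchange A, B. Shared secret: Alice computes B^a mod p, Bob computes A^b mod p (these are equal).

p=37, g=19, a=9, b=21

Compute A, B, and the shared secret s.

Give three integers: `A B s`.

A = 19^9 mod 37  (bits of 9 = 1001)
  bit 0 = 1: r = r^2 * 19 mod 37 = 1^2 * 19 = 1*19 = 19
  bit 1 = 0: r = r^2 mod 37 = 19^2 = 28
  bit 2 = 0: r = r^2 mod 37 = 28^2 = 7
  bit 3 = 1: r = r^2 * 19 mod 37 = 7^2 * 19 = 12*19 = 6
  -> A = 6
B = 19^21 mod 37  (bits of 21 = 10101)
  bit 0 = 1: r = r^2 * 19 mod 37 = 1^2 * 19 = 1*19 = 19
  bit 1 = 0: r = r^2 mod 37 = 19^2 = 28
  bit 2 = 1: r = r^2 * 19 mod 37 = 28^2 * 19 = 7*19 = 22
  bit 3 = 0: r = r^2 mod 37 = 22^2 = 3
  bit 4 = 1: r = r^2 * 19 mod 37 = 3^2 * 19 = 9*19 = 23
  -> B = 23
s = B^a = 23^9 mod 37  (bits of 9 = 1001)
  bit 0 = 1: r = r^2 * 23 mod 37 = 1^2 * 23 = 1*23 = 23
  bit 1 = 0: r = r^2 mod 37 = 23^2 = 11
  bit 2 = 0: r = r^2 mod 37 = 11^2 = 10
  bit 3 = 1: r = r^2 * 23 mod 37 = 10^2 * 23 = 26*23 = 6
  -> s = B^a = 6

Answer: 6 23 6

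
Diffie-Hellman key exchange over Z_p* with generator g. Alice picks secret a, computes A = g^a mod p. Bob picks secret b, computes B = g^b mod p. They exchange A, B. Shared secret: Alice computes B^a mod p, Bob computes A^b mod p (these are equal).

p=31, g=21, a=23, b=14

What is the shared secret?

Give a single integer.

Answer: 20

Derivation:
A = 21^23 mod 31  (bits of 23 = 10111)
  bit 0 = 1: r = r^2 * 21 mod 31 = 1^2 * 21 = 1*21 = 21
  bit 1 = 0: r = r^2 mod 31 = 21^2 = 7
  bit 2 = 1: r = r^2 * 21 mod 31 = 7^2 * 21 = 18*21 = 6
  bit 3 = 1: r = r^2 * 21 mod 31 = 6^2 * 21 = 5*21 = 12
  bit 4 = 1: r = r^2 * 21 mod 31 = 12^2 * 21 = 20*21 = 17
  -> A = 17
B = 21^14 mod 31  (bits of 14 = 1110)
  bit 0 = 1: r = r^2 * 21 mod 31 = 1^2 * 21 = 1*21 = 21
  bit 1 = 1: r = r^2 * 21 mod 31 = 21^2 * 21 = 7*21 = 23
  bit 2 = 1: r = r^2 * 21 mod 31 = 23^2 * 21 = 2*21 = 11
  bit 3 = 0: r = r^2 mod 31 = 11^2 = 28
  -> B = 28
s = B^a = 28^23 mod 31  (bits of 23 = 10111)
  bit 0 = 1: r = r^2 * 28 mod 31 = 1^2 * 28 = 1*28 = 28
  bit 1 = 0: r = r^2 mod 31 = 28^2 = 9
  bit 2 = 1: r = r^2 * 28 mod 31 = 9^2 * 28 = 19*28 = 5
  bit 3 = 1: r = r^2 * 28 mod 31 = 5^2 * 28 = 25*28 = 18
  bit 4 = 1: r = r^2 * 28 mod 31 = 18^2 * 28 = 14*28 = 20
  -> s = B^a = 20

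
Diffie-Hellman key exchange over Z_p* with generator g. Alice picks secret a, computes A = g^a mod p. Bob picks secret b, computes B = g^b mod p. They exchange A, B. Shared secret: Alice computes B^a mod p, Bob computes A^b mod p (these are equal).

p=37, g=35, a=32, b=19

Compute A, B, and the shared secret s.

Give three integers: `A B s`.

Answer: 7 2 7

Derivation:
A = 35^32 mod 37  (bits of 32 = 100000)
  bit 0 = 1: r = r^2 * 35 mod 37 = 1^2 * 35 = 1*35 = 35
  bit 1 = 0: r = r^2 mod 37 = 35^2 = 4
  bit 2 = 0: r = r^2 mod 37 = 4^2 = 16
  bit 3 = 0: r = r^2 mod 37 = 16^2 = 34
  bit 4 = 0: r = r^2 mod 37 = 34^2 = 9
  bit 5 = 0: r = r^2 mod 37 = 9^2 = 7
  -> A = 7
B = 35^19 mod 37  (bits of 19 = 10011)
  bit 0 = 1: r = r^2 * 35 mod 37 = 1^2 * 35 = 1*35 = 35
  bit 1 = 0: r = r^2 mod 37 = 35^2 = 4
  bit 2 = 0: r = r^2 mod 37 = 4^2 = 16
  bit 3 = 1: r = r^2 * 35 mod 37 = 16^2 * 35 = 34*35 = 6
  bit 4 = 1: r = r^2 * 35 mod 37 = 6^2 * 35 = 36*35 = 2
  -> B = 2
s = B^a = 2^32 mod 37  (bits of 32 = 100000)
  bit 0 = 1: r = r^2 * 2 mod 37 = 1^2 * 2 = 1*2 = 2
  bit 1 = 0: r = r^2 mod 37 = 2^2 = 4
  bit 2 = 0: r = r^2 mod 37 = 4^2 = 16
  bit 3 = 0: r = r^2 mod 37 = 16^2 = 34
  bit 4 = 0: r = r^2 mod 37 = 34^2 = 9
  bit 5 = 0: r = r^2 mod 37 = 9^2 = 7
  -> s = B^a = 7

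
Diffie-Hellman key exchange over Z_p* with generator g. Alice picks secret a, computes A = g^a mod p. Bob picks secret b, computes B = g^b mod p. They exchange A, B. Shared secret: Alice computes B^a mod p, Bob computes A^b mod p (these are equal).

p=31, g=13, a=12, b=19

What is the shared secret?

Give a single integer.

A = 13^12 mod 31  (bits of 12 = 1100)
  bit 0 = 1: r = r^2 * 13 mod 31 = 1^2 * 13 = 1*13 = 13
  bit 1 = 1: r = r^2 * 13 mod 31 = 13^2 * 13 = 14*13 = 27
  bit 2 = 0: r = r^2 mod 31 = 27^2 = 16
  bit 3 = 0: r = r^2 mod 31 = 16^2 = 8
  -> A = 8
B = 13^19 mod 31  (bits of 19 = 10011)
  bit 0 = 1: r = r^2 * 13 mod 31 = 1^2 * 13 = 1*13 = 13
  bit 1 = 0: r = r^2 mod 31 = 13^2 = 14
  bit 2 = 0: r = r^2 mod 31 = 14^2 = 10
  bit 3 = 1: r = r^2 * 13 mod 31 = 10^2 * 13 = 7*13 = 29
  bit 4 = 1: r = r^2 * 13 mod 31 = 29^2 * 13 = 4*13 = 21
  -> B = 21
s = B^a = 21^12 mod 31  (bits of 12 = 1100)
  bit 0 = 1: r = r^2 * 21 mod 31 = 1^2 * 21 = 1*21 = 21
  bit 1 = 1: r = r^2 * 21 mod 31 = 21^2 * 21 = 7*21 = 23
  bit 2 = 0: r = r^2 mod 31 = 23^2 = 2
  bit 3 = 0: r = r^2 mod 31 = 2^2 = 4
  -> s = B^a = 4

Answer: 4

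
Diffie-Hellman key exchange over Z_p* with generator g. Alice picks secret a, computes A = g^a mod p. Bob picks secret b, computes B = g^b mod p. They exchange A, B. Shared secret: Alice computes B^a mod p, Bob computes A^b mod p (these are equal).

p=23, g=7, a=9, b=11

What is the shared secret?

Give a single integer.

A = 7^9 mod 23  (bits of 9 = 1001)
  bit 0 = 1: r = r^2 * 7 mod 23 = 1^2 * 7 = 1*7 = 7
  bit 1 = 0: r = r^2 mod 23 = 7^2 = 3
  bit 2 = 0: r = r^2 mod 23 = 3^2 = 9
  bit 3 = 1: r = r^2 * 7 mod 23 = 9^2 * 7 = 12*7 = 15
  -> A = 15
B = 7^11 mod 23  (bits of 11 = 1011)
  bit 0 = 1: r = r^2 * 7 mod 23 = 1^2 * 7 = 1*7 = 7
  bit 1 = 0: r = r^2 mod 23 = 7^2 = 3
  bit 2 = 1: r = r^2 * 7 mod 23 = 3^2 * 7 = 9*7 = 17
  bit 3 = 1: r = r^2 * 7 mod 23 = 17^2 * 7 = 13*7 = 22
  -> B = 22
s = B^a = 22^9 mod 23  (bits of 9 = 1001)
  bit 0 = 1: r = r^2 * 22 mod 23 = 1^2 * 22 = 1*22 = 22
  bit 1 = 0: r = r^2 mod 23 = 22^2 = 1
  bit 2 = 0: r = r^2 mod 23 = 1^2 = 1
  bit 3 = 1: r = r^2 * 22 mod 23 = 1^2 * 22 = 1*22 = 22
  -> s = B^a = 22

Answer: 22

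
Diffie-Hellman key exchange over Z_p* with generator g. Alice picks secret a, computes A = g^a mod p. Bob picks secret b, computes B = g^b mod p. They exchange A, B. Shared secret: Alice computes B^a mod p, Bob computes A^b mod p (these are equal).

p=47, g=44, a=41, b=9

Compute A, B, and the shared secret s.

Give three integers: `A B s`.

Answer: 41 10 44

Derivation:
A = 44^41 mod 47  (bits of 41 = 101001)
  bit 0 = 1: r = r^2 * 44 mod 47 = 1^2 * 44 = 1*44 = 44
  bit 1 = 0: r = r^2 mod 47 = 44^2 = 9
  bit 2 = 1: r = r^2 * 44 mod 47 = 9^2 * 44 = 34*44 = 39
  bit 3 = 0: r = r^2 mod 47 = 39^2 = 17
  bit 4 = 0: r = r^2 mod 47 = 17^2 = 7
  bit 5 = 1: r = r^2 * 44 mod 47 = 7^2 * 44 = 2*44 = 41
  -> A = 41
B = 44^9 mod 47  (bits of 9 = 1001)
  bit 0 = 1: r = r^2 * 44 mod 47 = 1^2 * 44 = 1*44 = 44
  bit 1 = 0: r = r^2 mod 47 = 44^2 = 9
  bit 2 = 0: r = r^2 mod 47 = 9^2 = 34
  bit 3 = 1: r = r^2 * 44 mod 47 = 34^2 * 44 = 28*44 = 10
  -> B = 10
s = B^a = 10^41 mod 47  (bits of 41 = 101001)
  bit 0 = 1: r = r^2 * 10 mod 47 = 1^2 * 10 = 1*10 = 10
  bit 1 = 0: r = r^2 mod 47 = 10^2 = 6
  bit 2 = 1: r = r^2 * 10 mod 47 = 6^2 * 10 = 36*10 = 31
  bit 3 = 0: r = r^2 mod 47 = 31^2 = 21
  bit 4 = 0: r = r^2 mod 47 = 21^2 = 18
  bit 5 = 1: r = r^2 * 10 mod 47 = 18^2 * 10 = 42*10 = 44
  -> s = B^a = 44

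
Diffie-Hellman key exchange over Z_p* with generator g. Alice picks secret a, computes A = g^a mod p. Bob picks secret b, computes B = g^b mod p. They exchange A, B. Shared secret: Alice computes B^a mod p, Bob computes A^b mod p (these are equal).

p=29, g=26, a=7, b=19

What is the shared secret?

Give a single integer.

Answer: 12

Derivation:
A = 26^7 mod 29  (bits of 7 = 111)
  bit 0 = 1: r = r^2 * 26 mod 29 = 1^2 * 26 = 1*26 = 26
  bit 1 = 1: r = r^2 * 26 mod 29 = 26^2 * 26 = 9*26 = 2
  bit 2 = 1: r = r^2 * 26 mod 29 = 2^2 * 26 = 4*26 = 17
  -> A = 17
B = 26^19 mod 29  (bits of 19 = 10011)
  bit 0 = 1: r = r^2 * 26 mod 29 = 1^2 * 26 = 1*26 = 26
  bit 1 = 0: r = r^2 mod 29 = 26^2 = 9
  bit 2 = 0: r = r^2 mod 29 = 9^2 = 23
  bit 3 = 1: r = r^2 * 26 mod 29 = 23^2 * 26 = 7*26 = 8
  bit 4 = 1: r = r^2 * 26 mod 29 = 8^2 * 26 = 6*26 = 11
  -> B = 11
s = B^a = 11^7 mod 29  (bits of 7 = 111)
  bit 0 = 1: r = r^2 * 11 mod 29 = 1^2 * 11 = 1*11 = 11
  bit 1 = 1: r = r^2 * 11 mod 29 = 11^2 * 11 = 5*11 = 26
  bit 2 = 1: r = r^2 * 11 mod 29 = 26^2 * 11 = 9*11 = 12
  -> s = B^a = 12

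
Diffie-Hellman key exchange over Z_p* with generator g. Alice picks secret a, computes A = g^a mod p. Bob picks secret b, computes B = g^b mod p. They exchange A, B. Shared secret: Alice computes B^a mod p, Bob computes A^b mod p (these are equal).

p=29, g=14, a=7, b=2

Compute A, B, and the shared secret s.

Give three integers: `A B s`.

Answer: 12 22 28

Derivation:
A = 14^7 mod 29  (bits of 7 = 111)
  bit 0 = 1: r = r^2 * 14 mod 29 = 1^2 * 14 = 1*14 = 14
  bit 1 = 1: r = r^2 * 14 mod 29 = 14^2 * 14 = 22*14 = 18
  bit 2 = 1: r = r^2 * 14 mod 29 = 18^2 * 14 = 5*14 = 12
  -> A = 12
B = 14^2 mod 29  (bits of 2 = 10)
  bit 0 = 1: r = r^2 * 14 mod 29 = 1^2 * 14 = 1*14 = 14
  bit 1 = 0: r = r^2 mod 29 = 14^2 = 22
  -> B = 22
s = B^a = 22^7 mod 29  (bits of 7 = 111)
  bit 0 = 1: r = r^2 * 22 mod 29 = 1^2 * 22 = 1*22 = 22
  bit 1 = 1: r = r^2 * 22 mod 29 = 22^2 * 22 = 20*22 = 5
  bit 2 = 1: r = r^2 * 22 mod 29 = 5^2 * 22 = 25*22 = 28
  -> s = B^a = 28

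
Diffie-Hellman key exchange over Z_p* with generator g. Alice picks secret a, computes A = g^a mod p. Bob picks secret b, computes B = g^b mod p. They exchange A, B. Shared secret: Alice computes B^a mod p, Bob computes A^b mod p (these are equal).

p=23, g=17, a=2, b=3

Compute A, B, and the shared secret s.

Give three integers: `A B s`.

Answer: 13 14 12

Derivation:
A = 17^2 mod 23  (bits of 2 = 10)
  bit 0 = 1: r = r^2 * 17 mod 23 = 1^2 * 17 = 1*17 = 17
  bit 1 = 0: r = r^2 mod 23 = 17^2 = 13
  -> A = 13
B = 17^3 mod 23  (bits of 3 = 11)
  bit 0 = 1: r = r^2 * 17 mod 23 = 1^2 * 17 = 1*17 = 17
  bit 1 = 1: r = r^2 * 17 mod 23 = 17^2 * 17 = 13*17 = 14
  -> B = 14
s = B^a = 14^2 mod 23  (bits of 2 = 10)
  bit 0 = 1: r = r^2 * 14 mod 23 = 1^2 * 14 = 1*14 = 14
  bit 1 = 0: r = r^2 mod 23 = 14^2 = 12
  -> s = B^a = 12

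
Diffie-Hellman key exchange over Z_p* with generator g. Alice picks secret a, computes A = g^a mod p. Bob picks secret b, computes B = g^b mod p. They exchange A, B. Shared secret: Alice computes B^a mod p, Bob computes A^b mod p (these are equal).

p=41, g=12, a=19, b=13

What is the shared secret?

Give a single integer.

Answer: 22

Derivation:
A = 12^19 mod 41  (bits of 19 = 10011)
  bit 0 = 1: r = r^2 * 12 mod 41 = 1^2 * 12 = 1*12 = 12
  bit 1 = 0: r = r^2 mod 41 = 12^2 = 21
  bit 2 = 0: r = r^2 mod 41 = 21^2 = 31
  bit 3 = 1: r = r^2 * 12 mod 41 = 31^2 * 12 = 18*12 = 11
  bit 4 = 1: r = r^2 * 12 mod 41 = 11^2 * 12 = 39*12 = 17
  -> A = 17
B = 12^13 mod 41  (bits of 13 = 1101)
  bit 0 = 1: r = r^2 * 12 mod 41 = 1^2 * 12 = 1*12 = 12
  bit 1 = 1: r = r^2 * 12 mod 41 = 12^2 * 12 = 21*12 = 6
  bit 2 = 0: r = r^2 mod 41 = 6^2 = 36
  bit 3 = 1: r = r^2 * 12 mod 41 = 36^2 * 12 = 25*12 = 13
  -> B = 13
s = B^a = 13^19 mod 41  (bits of 19 = 10011)
  bit 0 = 1: r = r^2 * 13 mod 41 = 1^2 * 13 = 1*13 = 13
  bit 1 = 0: r = r^2 mod 41 = 13^2 = 5
  bit 2 = 0: r = r^2 mod 41 = 5^2 = 25
  bit 3 = 1: r = r^2 * 13 mod 41 = 25^2 * 13 = 10*13 = 7
  bit 4 = 1: r = r^2 * 13 mod 41 = 7^2 * 13 = 8*13 = 22
  -> s = B^a = 22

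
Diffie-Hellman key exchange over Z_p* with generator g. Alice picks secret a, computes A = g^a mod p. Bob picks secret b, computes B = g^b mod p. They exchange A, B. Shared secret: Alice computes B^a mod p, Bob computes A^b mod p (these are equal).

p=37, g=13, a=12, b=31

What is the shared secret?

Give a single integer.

A = 13^12 mod 37  (bits of 12 = 1100)
  bit 0 = 1: r = r^2 * 13 mod 37 = 1^2 * 13 = 1*13 = 13
  bit 1 = 1: r = r^2 * 13 mod 37 = 13^2 * 13 = 21*13 = 14
  bit 2 = 0: r = r^2 mod 37 = 14^2 = 11
  bit 3 = 0: r = r^2 mod 37 = 11^2 = 10
  -> A = 10
B = 13^31 mod 37  (bits of 31 = 11111)
  bit 0 = 1: r = r^2 * 13 mod 37 = 1^2 * 13 = 1*13 = 13
  bit 1 = 1: r = r^2 * 13 mod 37 = 13^2 * 13 = 21*13 = 14
  bit 2 = 1: r = r^2 * 13 mod 37 = 14^2 * 13 = 11*13 = 32
  bit 3 = 1: r = r^2 * 13 mod 37 = 32^2 * 13 = 25*13 = 29
  bit 4 = 1: r = r^2 * 13 mod 37 = 29^2 * 13 = 27*13 = 18
  -> B = 18
s = B^a = 18^12 mod 37  (bits of 12 = 1100)
  bit 0 = 1: r = r^2 * 18 mod 37 = 1^2 * 18 = 1*18 = 18
  bit 1 = 1: r = r^2 * 18 mod 37 = 18^2 * 18 = 28*18 = 23
  bit 2 = 0: r = r^2 mod 37 = 23^2 = 11
  bit 3 = 0: r = r^2 mod 37 = 11^2 = 10
  -> s = B^a = 10

Answer: 10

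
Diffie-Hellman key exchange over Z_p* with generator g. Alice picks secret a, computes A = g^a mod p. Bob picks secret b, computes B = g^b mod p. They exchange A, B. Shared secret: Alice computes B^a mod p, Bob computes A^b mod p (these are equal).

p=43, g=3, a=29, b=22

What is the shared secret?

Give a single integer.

A = 3^29 mod 43  (bits of 29 = 11101)
  bit 0 = 1: r = r^2 * 3 mod 43 = 1^2 * 3 = 1*3 = 3
  bit 1 = 1: r = r^2 * 3 mod 43 = 3^2 * 3 = 9*3 = 27
  bit 2 = 1: r = r^2 * 3 mod 43 = 27^2 * 3 = 41*3 = 37
  bit 3 = 0: r = r^2 mod 43 = 37^2 = 36
  bit 4 = 1: r = r^2 * 3 mod 43 = 36^2 * 3 = 6*3 = 18
  -> A = 18
B = 3^22 mod 43  (bits of 22 = 10110)
  bit 0 = 1: r = r^2 * 3 mod 43 = 1^2 * 3 = 1*3 = 3
  bit 1 = 0: r = r^2 mod 43 = 3^2 = 9
  bit 2 = 1: r = r^2 * 3 mod 43 = 9^2 * 3 = 38*3 = 28
  bit 3 = 1: r = r^2 * 3 mod 43 = 28^2 * 3 = 10*3 = 30
  bit 4 = 0: r = r^2 mod 43 = 30^2 = 40
  -> B = 40
s = B^a = 40^29 mod 43  (bits of 29 = 11101)
  bit 0 = 1: r = r^2 * 40 mod 43 = 1^2 * 40 = 1*40 = 40
  bit 1 = 1: r = r^2 * 40 mod 43 = 40^2 * 40 = 9*40 = 16
  bit 2 = 1: r = r^2 * 40 mod 43 = 16^2 * 40 = 41*40 = 6
  bit 3 = 0: r = r^2 mod 43 = 6^2 = 36
  bit 4 = 1: r = r^2 * 40 mod 43 = 36^2 * 40 = 6*40 = 25
  -> s = B^a = 25

Answer: 25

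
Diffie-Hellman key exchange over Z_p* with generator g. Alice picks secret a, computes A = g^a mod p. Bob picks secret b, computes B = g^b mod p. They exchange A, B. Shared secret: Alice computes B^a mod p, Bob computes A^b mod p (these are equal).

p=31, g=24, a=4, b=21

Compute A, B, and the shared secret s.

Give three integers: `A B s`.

A = 24^4 mod 31  (bits of 4 = 100)
  bit 0 = 1: r = r^2 * 24 mod 31 = 1^2 * 24 = 1*24 = 24
  bit 1 = 0: r = r^2 mod 31 = 24^2 = 18
  bit 2 = 0: r = r^2 mod 31 = 18^2 = 14
  -> A = 14
B = 24^21 mod 31  (bits of 21 = 10101)
  bit 0 = 1: r = r^2 * 24 mod 31 = 1^2 * 24 = 1*24 = 24
  bit 1 = 0: r = r^2 mod 31 = 24^2 = 18
  bit 2 = 1: r = r^2 * 24 mod 31 = 18^2 * 24 = 14*24 = 26
  bit 3 = 0: r = r^2 mod 31 = 26^2 = 25
  bit 4 = 1: r = r^2 * 24 mod 31 = 25^2 * 24 = 5*24 = 27
  -> B = 27
s = B^a = 27^4 mod 31  (bits of 4 = 100)
  bit 0 = 1: r = r^2 * 27 mod 31 = 1^2 * 27 = 1*27 = 27
  bit 1 = 0: r = r^2 mod 31 = 27^2 = 16
  bit 2 = 0: r = r^2 mod 31 = 16^2 = 8
  -> s = B^a = 8

Answer: 14 27 8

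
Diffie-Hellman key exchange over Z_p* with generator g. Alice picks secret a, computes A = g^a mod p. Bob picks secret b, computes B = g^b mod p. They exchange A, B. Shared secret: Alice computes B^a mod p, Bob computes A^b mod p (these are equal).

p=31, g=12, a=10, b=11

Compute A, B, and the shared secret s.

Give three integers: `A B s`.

Answer: 25 21 5

Derivation:
A = 12^10 mod 31  (bits of 10 = 1010)
  bit 0 = 1: r = r^2 * 12 mod 31 = 1^2 * 12 = 1*12 = 12
  bit 1 = 0: r = r^2 mod 31 = 12^2 = 20
  bit 2 = 1: r = r^2 * 12 mod 31 = 20^2 * 12 = 28*12 = 26
  bit 3 = 0: r = r^2 mod 31 = 26^2 = 25
  -> A = 25
B = 12^11 mod 31  (bits of 11 = 1011)
  bit 0 = 1: r = r^2 * 12 mod 31 = 1^2 * 12 = 1*12 = 12
  bit 1 = 0: r = r^2 mod 31 = 12^2 = 20
  bit 2 = 1: r = r^2 * 12 mod 31 = 20^2 * 12 = 28*12 = 26
  bit 3 = 1: r = r^2 * 12 mod 31 = 26^2 * 12 = 25*12 = 21
  -> B = 21
s = B^a = 21^10 mod 31  (bits of 10 = 1010)
  bit 0 = 1: r = r^2 * 21 mod 31 = 1^2 * 21 = 1*21 = 21
  bit 1 = 0: r = r^2 mod 31 = 21^2 = 7
  bit 2 = 1: r = r^2 * 21 mod 31 = 7^2 * 21 = 18*21 = 6
  bit 3 = 0: r = r^2 mod 31 = 6^2 = 5
  -> s = B^a = 5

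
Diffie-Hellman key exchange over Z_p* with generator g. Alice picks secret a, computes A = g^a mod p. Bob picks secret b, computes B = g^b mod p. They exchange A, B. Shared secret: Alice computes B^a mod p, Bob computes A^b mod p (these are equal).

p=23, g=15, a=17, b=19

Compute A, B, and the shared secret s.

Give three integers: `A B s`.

Answer: 10 19 21

Derivation:
A = 15^17 mod 23  (bits of 17 = 10001)
  bit 0 = 1: r = r^2 * 15 mod 23 = 1^2 * 15 = 1*15 = 15
  bit 1 = 0: r = r^2 mod 23 = 15^2 = 18
  bit 2 = 0: r = r^2 mod 23 = 18^2 = 2
  bit 3 = 0: r = r^2 mod 23 = 2^2 = 4
  bit 4 = 1: r = r^2 * 15 mod 23 = 4^2 * 15 = 16*15 = 10
  -> A = 10
B = 15^19 mod 23  (bits of 19 = 10011)
  bit 0 = 1: r = r^2 * 15 mod 23 = 1^2 * 15 = 1*15 = 15
  bit 1 = 0: r = r^2 mod 23 = 15^2 = 18
  bit 2 = 0: r = r^2 mod 23 = 18^2 = 2
  bit 3 = 1: r = r^2 * 15 mod 23 = 2^2 * 15 = 4*15 = 14
  bit 4 = 1: r = r^2 * 15 mod 23 = 14^2 * 15 = 12*15 = 19
  -> B = 19
s = B^a = 19^17 mod 23  (bits of 17 = 10001)
  bit 0 = 1: r = r^2 * 19 mod 23 = 1^2 * 19 = 1*19 = 19
  bit 1 = 0: r = r^2 mod 23 = 19^2 = 16
  bit 2 = 0: r = r^2 mod 23 = 16^2 = 3
  bit 3 = 0: r = r^2 mod 23 = 3^2 = 9
  bit 4 = 1: r = r^2 * 19 mod 23 = 9^2 * 19 = 12*19 = 21
  -> s = B^a = 21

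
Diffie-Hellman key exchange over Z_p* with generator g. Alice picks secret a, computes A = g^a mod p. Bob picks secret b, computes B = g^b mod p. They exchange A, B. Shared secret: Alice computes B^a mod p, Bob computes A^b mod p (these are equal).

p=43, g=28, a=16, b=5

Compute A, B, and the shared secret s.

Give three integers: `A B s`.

A = 28^16 mod 43  (bits of 16 = 10000)
  bit 0 = 1: r = r^2 * 28 mod 43 = 1^2 * 28 = 1*28 = 28
  bit 1 = 0: r = r^2 mod 43 = 28^2 = 10
  bit 2 = 0: r = r^2 mod 43 = 10^2 = 14
  bit 3 = 0: r = r^2 mod 43 = 14^2 = 24
  bit 4 = 0: r = r^2 mod 43 = 24^2 = 17
  -> A = 17
B = 28^5 mod 43  (bits of 5 = 101)
  bit 0 = 1: r = r^2 * 28 mod 43 = 1^2 * 28 = 1*28 = 28
  bit 1 = 0: r = r^2 mod 43 = 28^2 = 10
  bit 2 = 1: r = r^2 * 28 mod 43 = 10^2 * 28 = 14*28 = 5
  -> B = 5
s = B^a = 5^16 mod 43  (bits of 16 = 10000)
  bit 0 = 1: r = r^2 * 5 mod 43 = 1^2 * 5 = 1*5 = 5
  bit 1 = 0: r = r^2 mod 43 = 5^2 = 25
  bit 2 = 0: r = r^2 mod 43 = 25^2 = 23
  bit 3 = 0: r = r^2 mod 43 = 23^2 = 13
  bit 4 = 0: r = r^2 mod 43 = 13^2 = 40
  -> s = B^a = 40

Answer: 17 5 40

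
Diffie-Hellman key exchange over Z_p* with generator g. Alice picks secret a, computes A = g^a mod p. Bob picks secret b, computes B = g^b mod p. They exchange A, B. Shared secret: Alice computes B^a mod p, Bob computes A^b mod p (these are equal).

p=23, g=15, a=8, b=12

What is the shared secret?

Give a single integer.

Answer: 4

Derivation:
A = 15^8 mod 23  (bits of 8 = 1000)
  bit 0 = 1: r = r^2 * 15 mod 23 = 1^2 * 15 = 1*15 = 15
  bit 1 = 0: r = r^2 mod 23 = 15^2 = 18
  bit 2 = 0: r = r^2 mod 23 = 18^2 = 2
  bit 3 = 0: r = r^2 mod 23 = 2^2 = 4
  -> A = 4
B = 15^12 mod 23  (bits of 12 = 1100)
  bit 0 = 1: r = r^2 * 15 mod 23 = 1^2 * 15 = 1*15 = 15
  bit 1 = 1: r = r^2 * 15 mod 23 = 15^2 * 15 = 18*15 = 17
  bit 2 = 0: r = r^2 mod 23 = 17^2 = 13
  bit 3 = 0: r = r^2 mod 23 = 13^2 = 8
  -> B = 8
s = B^a = 8^8 mod 23  (bits of 8 = 1000)
  bit 0 = 1: r = r^2 * 8 mod 23 = 1^2 * 8 = 1*8 = 8
  bit 1 = 0: r = r^2 mod 23 = 8^2 = 18
  bit 2 = 0: r = r^2 mod 23 = 18^2 = 2
  bit 3 = 0: r = r^2 mod 23 = 2^2 = 4
  -> s = B^a = 4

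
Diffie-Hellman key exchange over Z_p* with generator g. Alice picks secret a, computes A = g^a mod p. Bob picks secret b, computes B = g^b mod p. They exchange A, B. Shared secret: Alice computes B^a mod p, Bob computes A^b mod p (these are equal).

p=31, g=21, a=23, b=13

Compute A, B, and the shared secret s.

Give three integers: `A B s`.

A = 21^23 mod 31  (bits of 23 = 10111)
  bit 0 = 1: r = r^2 * 21 mod 31 = 1^2 * 21 = 1*21 = 21
  bit 1 = 0: r = r^2 mod 31 = 21^2 = 7
  bit 2 = 1: r = r^2 * 21 mod 31 = 7^2 * 21 = 18*21 = 6
  bit 3 = 1: r = r^2 * 21 mod 31 = 6^2 * 21 = 5*21 = 12
  bit 4 = 1: r = r^2 * 21 mod 31 = 12^2 * 21 = 20*21 = 17
  -> A = 17
B = 21^13 mod 31  (bits of 13 = 1101)
  bit 0 = 1: r = r^2 * 21 mod 31 = 1^2 * 21 = 1*21 = 21
  bit 1 = 1: r = r^2 * 21 mod 31 = 21^2 * 21 = 7*21 = 23
  bit 2 = 0: r = r^2 mod 31 = 23^2 = 2
  bit 3 = 1: r = r^2 * 21 mod 31 = 2^2 * 21 = 4*21 = 22
  -> B = 22
s = B^a = 22^23 mod 31  (bits of 23 = 10111)
  bit 0 = 1: r = r^2 * 22 mod 31 = 1^2 * 22 = 1*22 = 22
  bit 1 = 0: r = r^2 mod 31 = 22^2 = 19
  bit 2 = 1: r = r^2 * 22 mod 31 = 19^2 * 22 = 20*22 = 6
  bit 3 = 1: r = r^2 * 22 mod 31 = 6^2 * 22 = 5*22 = 17
  bit 4 = 1: r = r^2 * 22 mod 31 = 17^2 * 22 = 10*22 = 3
  -> s = B^a = 3

Answer: 17 22 3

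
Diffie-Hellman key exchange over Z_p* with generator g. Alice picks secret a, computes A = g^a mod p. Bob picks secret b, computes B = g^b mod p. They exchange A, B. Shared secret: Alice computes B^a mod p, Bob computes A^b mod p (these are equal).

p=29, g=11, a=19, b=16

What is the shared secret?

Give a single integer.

Answer: 7

Derivation:
A = 11^19 mod 29  (bits of 19 = 10011)
  bit 0 = 1: r = r^2 * 11 mod 29 = 1^2 * 11 = 1*11 = 11
  bit 1 = 0: r = r^2 mod 29 = 11^2 = 5
  bit 2 = 0: r = r^2 mod 29 = 5^2 = 25
  bit 3 = 1: r = r^2 * 11 mod 29 = 25^2 * 11 = 16*11 = 2
  bit 4 = 1: r = r^2 * 11 mod 29 = 2^2 * 11 = 4*11 = 15
  -> A = 15
B = 11^16 mod 29  (bits of 16 = 10000)
  bit 0 = 1: r = r^2 * 11 mod 29 = 1^2 * 11 = 1*11 = 11
  bit 1 = 0: r = r^2 mod 29 = 11^2 = 5
  bit 2 = 0: r = r^2 mod 29 = 5^2 = 25
  bit 3 = 0: r = r^2 mod 29 = 25^2 = 16
  bit 4 = 0: r = r^2 mod 29 = 16^2 = 24
  -> B = 24
s = B^a = 24^19 mod 29  (bits of 19 = 10011)
  bit 0 = 1: r = r^2 * 24 mod 29 = 1^2 * 24 = 1*24 = 24
  bit 1 = 0: r = r^2 mod 29 = 24^2 = 25
  bit 2 = 0: r = r^2 mod 29 = 25^2 = 16
  bit 3 = 1: r = r^2 * 24 mod 29 = 16^2 * 24 = 24*24 = 25
  bit 4 = 1: r = r^2 * 24 mod 29 = 25^2 * 24 = 16*24 = 7
  -> s = B^a = 7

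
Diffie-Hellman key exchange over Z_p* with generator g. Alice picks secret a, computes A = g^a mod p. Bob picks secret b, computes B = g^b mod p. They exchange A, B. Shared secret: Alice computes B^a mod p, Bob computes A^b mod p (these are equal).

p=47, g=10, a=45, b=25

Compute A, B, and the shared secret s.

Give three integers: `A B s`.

A = 10^45 mod 47  (bits of 45 = 101101)
  bit 0 = 1: r = r^2 * 10 mod 47 = 1^2 * 10 = 1*10 = 10
  bit 1 = 0: r = r^2 mod 47 = 10^2 = 6
  bit 2 = 1: r = r^2 * 10 mod 47 = 6^2 * 10 = 36*10 = 31
  bit 3 = 1: r = r^2 * 10 mod 47 = 31^2 * 10 = 21*10 = 22
  bit 4 = 0: r = r^2 mod 47 = 22^2 = 14
  bit 5 = 1: r = r^2 * 10 mod 47 = 14^2 * 10 = 8*10 = 33
  -> A = 33
B = 10^25 mod 47  (bits of 25 = 11001)
  bit 0 = 1: r = r^2 * 10 mod 47 = 1^2 * 10 = 1*10 = 10
  bit 1 = 1: r = r^2 * 10 mod 47 = 10^2 * 10 = 6*10 = 13
  bit 2 = 0: r = r^2 mod 47 = 13^2 = 28
  bit 3 = 0: r = r^2 mod 47 = 28^2 = 32
  bit 4 = 1: r = r^2 * 10 mod 47 = 32^2 * 10 = 37*10 = 41
  -> B = 41
s = B^a = 41^45 mod 47  (bits of 45 = 101101)
  bit 0 = 1: r = r^2 * 41 mod 47 = 1^2 * 41 = 1*41 = 41
  bit 1 = 0: r = r^2 mod 47 = 41^2 = 36
  bit 2 = 1: r = r^2 * 41 mod 47 = 36^2 * 41 = 27*41 = 26
  bit 3 = 1: r = r^2 * 41 mod 47 = 26^2 * 41 = 18*41 = 33
  bit 4 = 0: r = r^2 mod 47 = 33^2 = 8
  bit 5 = 1: r = r^2 * 41 mod 47 = 8^2 * 41 = 17*41 = 39
  -> s = B^a = 39

Answer: 33 41 39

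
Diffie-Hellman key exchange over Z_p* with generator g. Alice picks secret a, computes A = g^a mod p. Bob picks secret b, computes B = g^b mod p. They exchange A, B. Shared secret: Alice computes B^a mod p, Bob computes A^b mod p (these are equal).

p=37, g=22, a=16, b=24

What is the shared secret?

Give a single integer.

Answer: 10

Derivation:
A = 22^16 mod 37  (bits of 16 = 10000)
  bit 0 = 1: r = r^2 * 22 mod 37 = 1^2 * 22 = 1*22 = 22
  bit 1 = 0: r = r^2 mod 37 = 22^2 = 3
  bit 2 = 0: r = r^2 mod 37 = 3^2 = 9
  bit 3 = 0: r = r^2 mod 37 = 9^2 = 7
  bit 4 = 0: r = r^2 mod 37 = 7^2 = 12
  -> A = 12
B = 22^24 mod 37  (bits of 24 = 11000)
  bit 0 = 1: r = r^2 * 22 mod 37 = 1^2 * 22 = 1*22 = 22
  bit 1 = 1: r = r^2 * 22 mod 37 = 22^2 * 22 = 3*22 = 29
  bit 2 = 0: r = r^2 mod 37 = 29^2 = 27
  bit 3 = 0: r = r^2 mod 37 = 27^2 = 26
  bit 4 = 0: r = r^2 mod 37 = 26^2 = 10
  -> B = 10
s = B^a = 10^16 mod 37  (bits of 16 = 10000)
  bit 0 = 1: r = r^2 * 10 mod 37 = 1^2 * 10 = 1*10 = 10
  bit 1 = 0: r = r^2 mod 37 = 10^2 = 26
  bit 2 = 0: r = r^2 mod 37 = 26^2 = 10
  bit 3 = 0: r = r^2 mod 37 = 10^2 = 26
  bit 4 = 0: r = r^2 mod 37 = 26^2 = 10
  -> s = B^a = 10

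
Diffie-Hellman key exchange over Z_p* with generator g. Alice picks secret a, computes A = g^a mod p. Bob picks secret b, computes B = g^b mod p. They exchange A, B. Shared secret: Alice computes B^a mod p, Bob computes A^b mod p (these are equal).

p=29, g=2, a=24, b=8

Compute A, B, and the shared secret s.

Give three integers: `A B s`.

A = 2^24 mod 29  (bits of 24 = 11000)
  bit 0 = 1: r = r^2 * 2 mod 29 = 1^2 * 2 = 1*2 = 2
  bit 1 = 1: r = r^2 * 2 mod 29 = 2^2 * 2 = 4*2 = 8
  bit 2 = 0: r = r^2 mod 29 = 8^2 = 6
  bit 3 = 0: r = r^2 mod 29 = 6^2 = 7
  bit 4 = 0: r = r^2 mod 29 = 7^2 = 20
  -> A = 20
B = 2^8 mod 29  (bits of 8 = 1000)
  bit 0 = 1: r = r^2 * 2 mod 29 = 1^2 * 2 = 1*2 = 2
  bit 1 = 0: r = r^2 mod 29 = 2^2 = 4
  bit 2 = 0: r = r^2 mod 29 = 4^2 = 16
  bit 3 = 0: r = r^2 mod 29 = 16^2 = 24
  -> B = 24
s = B^a = 24^24 mod 29  (bits of 24 = 11000)
  bit 0 = 1: r = r^2 * 24 mod 29 = 1^2 * 24 = 1*24 = 24
  bit 1 = 1: r = r^2 * 24 mod 29 = 24^2 * 24 = 25*24 = 20
  bit 2 = 0: r = r^2 mod 29 = 20^2 = 23
  bit 3 = 0: r = r^2 mod 29 = 23^2 = 7
  bit 4 = 0: r = r^2 mod 29 = 7^2 = 20
  -> s = B^a = 20

Answer: 20 24 20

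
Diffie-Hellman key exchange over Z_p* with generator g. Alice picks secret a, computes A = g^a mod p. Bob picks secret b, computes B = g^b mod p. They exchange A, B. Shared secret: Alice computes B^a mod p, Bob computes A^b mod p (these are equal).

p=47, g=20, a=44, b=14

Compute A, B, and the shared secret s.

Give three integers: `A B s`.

A = 20^44 mod 47  (bits of 44 = 101100)
  bit 0 = 1: r = r^2 * 20 mod 47 = 1^2 * 20 = 1*20 = 20
  bit 1 = 0: r = r^2 mod 47 = 20^2 = 24
  bit 2 = 1: r = r^2 * 20 mod 47 = 24^2 * 20 = 12*20 = 5
  bit 3 = 1: r = r^2 * 20 mod 47 = 5^2 * 20 = 25*20 = 30
  bit 4 = 0: r = r^2 mod 47 = 30^2 = 7
  bit 5 = 0: r = r^2 mod 47 = 7^2 = 2
  -> A = 2
B = 20^14 mod 47  (bits of 14 = 1110)
  bit 0 = 1: r = r^2 * 20 mod 47 = 1^2 * 20 = 1*20 = 20
  bit 1 = 1: r = r^2 * 20 mod 47 = 20^2 * 20 = 24*20 = 10
  bit 2 = 1: r = r^2 * 20 mod 47 = 10^2 * 20 = 6*20 = 26
  bit 3 = 0: r = r^2 mod 47 = 26^2 = 18
  -> B = 18
s = B^a = 18^44 mod 47  (bits of 44 = 101100)
  bit 0 = 1: r = r^2 * 18 mod 47 = 1^2 * 18 = 1*18 = 18
  bit 1 = 0: r = r^2 mod 47 = 18^2 = 42
  bit 2 = 1: r = r^2 * 18 mod 47 = 42^2 * 18 = 25*18 = 27
  bit 3 = 1: r = r^2 * 18 mod 47 = 27^2 * 18 = 24*18 = 9
  bit 4 = 0: r = r^2 mod 47 = 9^2 = 34
  bit 5 = 0: r = r^2 mod 47 = 34^2 = 28
  -> s = B^a = 28

Answer: 2 18 28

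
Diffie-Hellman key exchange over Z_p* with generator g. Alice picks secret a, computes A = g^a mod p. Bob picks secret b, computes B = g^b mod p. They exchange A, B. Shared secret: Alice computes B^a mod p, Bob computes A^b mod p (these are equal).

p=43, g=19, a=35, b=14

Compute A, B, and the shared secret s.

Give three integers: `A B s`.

A = 19^35 mod 43  (bits of 35 = 100011)
  bit 0 = 1: r = r^2 * 19 mod 43 = 1^2 * 19 = 1*19 = 19
  bit 1 = 0: r = r^2 mod 43 = 19^2 = 17
  bit 2 = 0: r = r^2 mod 43 = 17^2 = 31
  bit 3 = 0: r = r^2 mod 43 = 31^2 = 15
  bit 4 = 1: r = r^2 * 19 mod 43 = 15^2 * 19 = 10*19 = 18
  bit 5 = 1: r = r^2 * 19 mod 43 = 18^2 * 19 = 23*19 = 7
  -> A = 7
B = 19^14 mod 43  (bits of 14 = 1110)
  bit 0 = 1: r = r^2 * 19 mod 43 = 1^2 * 19 = 1*19 = 19
  bit 1 = 1: r = r^2 * 19 mod 43 = 19^2 * 19 = 17*19 = 22
  bit 2 = 1: r = r^2 * 19 mod 43 = 22^2 * 19 = 11*19 = 37
  bit 3 = 0: r = r^2 mod 43 = 37^2 = 36
  -> B = 36
s = B^a = 36^35 mod 43  (bits of 35 = 100011)
  bit 0 = 1: r = r^2 * 36 mod 43 = 1^2 * 36 = 1*36 = 36
  bit 1 = 0: r = r^2 mod 43 = 36^2 = 6
  bit 2 = 0: r = r^2 mod 43 = 6^2 = 36
  bit 3 = 0: r = r^2 mod 43 = 36^2 = 6
  bit 4 = 1: r = r^2 * 36 mod 43 = 6^2 * 36 = 36*36 = 6
  bit 5 = 1: r = r^2 * 36 mod 43 = 6^2 * 36 = 36*36 = 6
  -> s = B^a = 6

Answer: 7 36 6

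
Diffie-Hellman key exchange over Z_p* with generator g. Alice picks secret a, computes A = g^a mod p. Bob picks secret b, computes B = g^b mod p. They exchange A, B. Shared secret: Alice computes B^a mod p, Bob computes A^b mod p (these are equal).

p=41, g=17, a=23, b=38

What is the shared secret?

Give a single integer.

Answer: 36

Derivation:
A = 17^23 mod 41  (bits of 23 = 10111)
  bit 0 = 1: r = r^2 * 17 mod 41 = 1^2 * 17 = 1*17 = 17
  bit 1 = 0: r = r^2 mod 41 = 17^2 = 2
  bit 2 = 1: r = r^2 * 17 mod 41 = 2^2 * 17 = 4*17 = 27
  bit 3 = 1: r = r^2 * 17 mod 41 = 27^2 * 17 = 32*17 = 11
  bit 4 = 1: r = r^2 * 17 mod 41 = 11^2 * 17 = 39*17 = 7
  -> A = 7
B = 17^38 mod 41  (bits of 38 = 100110)
  bit 0 = 1: r = r^2 * 17 mod 41 = 1^2 * 17 = 1*17 = 17
  bit 1 = 0: r = r^2 mod 41 = 17^2 = 2
  bit 2 = 0: r = r^2 mod 41 = 2^2 = 4
  bit 3 = 1: r = r^2 * 17 mod 41 = 4^2 * 17 = 16*17 = 26
  bit 4 = 1: r = r^2 * 17 mod 41 = 26^2 * 17 = 20*17 = 12
  bit 5 = 0: r = r^2 mod 41 = 12^2 = 21
  -> B = 21
s = B^a = 21^23 mod 41  (bits of 23 = 10111)
  bit 0 = 1: r = r^2 * 21 mod 41 = 1^2 * 21 = 1*21 = 21
  bit 1 = 0: r = r^2 mod 41 = 21^2 = 31
  bit 2 = 1: r = r^2 * 21 mod 41 = 31^2 * 21 = 18*21 = 9
  bit 3 = 1: r = r^2 * 21 mod 41 = 9^2 * 21 = 40*21 = 20
  bit 4 = 1: r = r^2 * 21 mod 41 = 20^2 * 21 = 31*21 = 36
  -> s = B^a = 36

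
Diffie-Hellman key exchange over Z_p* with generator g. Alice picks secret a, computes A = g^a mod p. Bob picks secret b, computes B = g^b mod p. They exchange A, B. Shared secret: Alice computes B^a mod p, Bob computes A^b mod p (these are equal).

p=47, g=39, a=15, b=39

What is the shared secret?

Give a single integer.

Answer: 13

Derivation:
A = 39^15 mod 47  (bits of 15 = 1111)
  bit 0 = 1: r = r^2 * 39 mod 47 = 1^2 * 39 = 1*39 = 39
  bit 1 = 1: r = r^2 * 39 mod 47 = 39^2 * 39 = 17*39 = 5
  bit 2 = 1: r = r^2 * 39 mod 47 = 5^2 * 39 = 25*39 = 35
  bit 3 = 1: r = r^2 * 39 mod 47 = 35^2 * 39 = 3*39 = 23
  -> A = 23
B = 39^39 mod 47  (bits of 39 = 100111)
  bit 0 = 1: r = r^2 * 39 mod 47 = 1^2 * 39 = 1*39 = 39
  bit 1 = 0: r = r^2 mod 47 = 39^2 = 17
  bit 2 = 0: r = r^2 mod 47 = 17^2 = 7
  bit 3 = 1: r = r^2 * 39 mod 47 = 7^2 * 39 = 2*39 = 31
  bit 4 = 1: r = r^2 * 39 mod 47 = 31^2 * 39 = 21*39 = 20
  bit 5 = 1: r = r^2 * 39 mod 47 = 20^2 * 39 = 24*39 = 43
  -> B = 43
s = B^a = 43^15 mod 47  (bits of 15 = 1111)
  bit 0 = 1: r = r^2 * 43 mod 47 = 1^2 * 43 = 1*43 = 43
  bit 1 = 1: r = r^2 * 43 mod 47 = 43^2 * 43 = 16*43 = 30
  bit 2 = 1: r = r^2 * 43 mod 47 = 30^2 * 43 = 7*43 = 19
  bit 3 = 1: r = r^2 * 43 mod 47 = 19^2 * 43 = 32*43 = 13
  -> s = B^a = 13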